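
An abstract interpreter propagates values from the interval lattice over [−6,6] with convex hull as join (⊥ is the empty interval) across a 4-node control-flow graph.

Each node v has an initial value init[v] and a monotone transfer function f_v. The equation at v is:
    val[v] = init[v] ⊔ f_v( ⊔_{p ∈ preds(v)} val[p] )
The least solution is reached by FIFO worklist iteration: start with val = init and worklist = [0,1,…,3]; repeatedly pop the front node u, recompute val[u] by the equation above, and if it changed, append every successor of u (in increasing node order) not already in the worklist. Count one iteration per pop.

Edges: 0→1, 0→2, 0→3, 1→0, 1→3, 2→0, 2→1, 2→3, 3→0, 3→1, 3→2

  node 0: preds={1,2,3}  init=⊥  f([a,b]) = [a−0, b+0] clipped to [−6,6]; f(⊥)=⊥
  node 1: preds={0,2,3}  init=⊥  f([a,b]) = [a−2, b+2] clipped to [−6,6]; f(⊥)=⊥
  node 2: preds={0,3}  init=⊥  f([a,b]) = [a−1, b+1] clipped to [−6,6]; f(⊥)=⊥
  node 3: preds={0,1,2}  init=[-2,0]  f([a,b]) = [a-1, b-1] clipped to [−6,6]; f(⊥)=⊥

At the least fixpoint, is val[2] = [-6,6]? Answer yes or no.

yes

Worklist (18 pops):
  #1 pop 0: in=[-2,0] → [-2,0] (was ⊥); enqueue []
  #2 pop 1: in=[-2,0] → [-4,2] (was ⊥); enqueue [0]
  #3 pop 2: in=[-2,0] → [-3,1] (was ⊥); enqueue [1]
  #4 pop 3: in=[-4,2] → [-5,1] (was [-2,0]); enqueue [2]
  #5 pop 0: in=[-5,2] → [-5,2] (was [-2,0]); enqueue [3]
  #6 pop 1: in=[-5,2] → [-6,4] (was [-4,2]); enqueue [0]
  #7 pop 2: in=[-5,2] → [-6,3] (was [-3,1]); enqueue [1]
  #8 pop 3: in=[-6,4] → [-6,3] (was [-5,1]); enqueue [2]
  #9 pop 0: in=[-6,4] → [-6,4] (was [-5,2]); enqueue [3]
  #10 pop 1: in=[-6,4] → [-6,6] (was [-6,4]); enqueue [0]
  #11 pop 2: in=[-6,4] → [-6,5] (was [-6,3]); enqueue [1]
  #12 pop 3: in=[-6,6] → [-6,5] (was [-6,3]); enqueue [2]
  #13 pop 0: in=[-6,6] → [-6,6] (was [-6,4]); enqueue [3]
  #14 pop 1: in=[-6,6] → [-6,6] (no change)
  #15 pop 2: in=[-6,6] → [-6,6] (was [-6,5]); enqueue [0,1]
  #16 pop 3: in=[-6,6] → [-6,5] (no change)
  #17 pop 0: in=[-6,6] → [-6,6] (no change)
  #18 pop 1: in=[-6,6] → [-6,6] (no change)

Fixpoint:
  val[0] = [-6,6]
  val[1] = [-6,6]
  val[2] = [-6,6]
  val[3] = [-6,5]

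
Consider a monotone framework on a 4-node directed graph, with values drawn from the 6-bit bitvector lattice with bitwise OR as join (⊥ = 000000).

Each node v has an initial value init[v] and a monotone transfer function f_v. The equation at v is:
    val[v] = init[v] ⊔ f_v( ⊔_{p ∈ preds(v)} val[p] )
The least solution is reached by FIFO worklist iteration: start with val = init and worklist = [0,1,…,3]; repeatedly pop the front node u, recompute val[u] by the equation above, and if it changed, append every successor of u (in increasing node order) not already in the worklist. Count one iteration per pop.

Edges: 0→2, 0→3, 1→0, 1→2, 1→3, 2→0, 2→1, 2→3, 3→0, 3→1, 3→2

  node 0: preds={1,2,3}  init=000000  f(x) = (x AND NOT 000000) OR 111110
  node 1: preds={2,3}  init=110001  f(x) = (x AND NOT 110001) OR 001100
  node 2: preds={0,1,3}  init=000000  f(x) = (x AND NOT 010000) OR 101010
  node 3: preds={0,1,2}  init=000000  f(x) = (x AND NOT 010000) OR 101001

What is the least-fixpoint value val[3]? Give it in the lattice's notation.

Iteration log — 9 steps:
  step 1. node 0  ⊔preds=110001  new=111111  old=000000  +wl: 
  step 2. node 1  ⊔preds=000000  new=111101  old=110001  +wl: 0
  step 3. node 2  ⊔preds=111111  new=101111  old=000000  +wl: 1
  step 4. node 3  ⊔preds=111111  new=101111  old=000000  +wl: 2
  step 5. node 0  ⊔preds=111111  new=111111  stable
  step 6. node 1  ⊔preds=101111  new=111111  old=111101  +wl: 0,3
  step 7. node 2  ⊔preds=111111  new=101111  stable
  step 8. node 0  ⊔preds=111111  new=111111  stable
  step 9. node 3  ⊔preds=111111  new=101111  stable

Least fixpoint reached:
  node 0: 111111
  node 1: 111111
  node 2: 101111
  node 3: 101111

101111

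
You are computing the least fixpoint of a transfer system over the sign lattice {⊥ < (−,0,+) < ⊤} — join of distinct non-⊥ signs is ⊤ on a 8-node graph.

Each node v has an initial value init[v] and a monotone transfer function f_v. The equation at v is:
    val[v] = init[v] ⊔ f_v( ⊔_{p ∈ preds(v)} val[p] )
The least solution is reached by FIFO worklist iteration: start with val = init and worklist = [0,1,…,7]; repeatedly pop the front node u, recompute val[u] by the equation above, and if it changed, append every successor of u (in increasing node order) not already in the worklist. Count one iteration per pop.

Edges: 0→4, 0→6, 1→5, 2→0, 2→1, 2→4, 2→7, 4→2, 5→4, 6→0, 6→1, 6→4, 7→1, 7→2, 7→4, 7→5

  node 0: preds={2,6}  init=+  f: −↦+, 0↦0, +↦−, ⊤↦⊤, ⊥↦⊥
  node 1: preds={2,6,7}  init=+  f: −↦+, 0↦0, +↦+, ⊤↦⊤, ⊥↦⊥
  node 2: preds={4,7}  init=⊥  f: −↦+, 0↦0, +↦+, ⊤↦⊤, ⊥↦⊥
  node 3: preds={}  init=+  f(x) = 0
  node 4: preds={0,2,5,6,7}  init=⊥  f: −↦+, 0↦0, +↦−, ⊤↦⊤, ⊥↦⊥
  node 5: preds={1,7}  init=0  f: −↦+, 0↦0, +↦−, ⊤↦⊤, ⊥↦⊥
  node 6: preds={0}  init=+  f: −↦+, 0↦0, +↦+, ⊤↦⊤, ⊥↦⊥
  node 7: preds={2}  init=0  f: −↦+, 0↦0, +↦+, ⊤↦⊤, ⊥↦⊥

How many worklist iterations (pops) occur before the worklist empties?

19

Worklist (19 pops):
  #1 pop 0: in=+ → ⊤ (was +); enqueue []
  #2 pop 1: in=⊤ → ⊤ (was +); enqueue []
  #3 pop 2: in=0 → 0 (was ⊥); enqueue [0,1]
  #4 pop 3: in=⊥ → ⊤ (was +); enqueue []
  #5 pop 4: in=⊤ → ⊤ (was ⊥); enqueue [2]
  #6 pop 5: in=⊤ → ⊤ (was 0); enqueue [4]
  #7 pop 6: in=⊤ → ⊤ (was +); enqueue []
  #8 pop 7: in=0 → 0 (no change)
  #9 pop 0: in=⊤ → ⊤ (no change)
  #10 pop 1: in=⊤ → ⊤ (no change)
  #11 pop 2: in=⊤ → ⊤ (was 0); enqueue [0,1,7]
  #12 pop 4: in=⊤ → ⊤ (no change)
  #13 pop 0: in=⊤ → ⊤ (no change)
  #14 pop 1: in=⊤ → ⊤ (no change)
  #15 pop 7: in=⊤ → ⊤ (was 0); enqueue [1,2,4,5]
  #16 pop 1: in=⊤ → ⊤ (no change)
  #17 pop 2: in=⊤ → ⊤ (no change)
  #18 pop 4: in=⊤ → ⊤ (no change)
  #19 pop 5: in=⊤ → ⊤ (no change)

Fixpoint:
  val[0] = ⊤
  val[1] = ⊤
  val[2] = ⊤
  val[3] = ⊤
  val[4] = ⊤
  val[5] = ⊤
  val[6] = ⊤
  val[7] = ⊤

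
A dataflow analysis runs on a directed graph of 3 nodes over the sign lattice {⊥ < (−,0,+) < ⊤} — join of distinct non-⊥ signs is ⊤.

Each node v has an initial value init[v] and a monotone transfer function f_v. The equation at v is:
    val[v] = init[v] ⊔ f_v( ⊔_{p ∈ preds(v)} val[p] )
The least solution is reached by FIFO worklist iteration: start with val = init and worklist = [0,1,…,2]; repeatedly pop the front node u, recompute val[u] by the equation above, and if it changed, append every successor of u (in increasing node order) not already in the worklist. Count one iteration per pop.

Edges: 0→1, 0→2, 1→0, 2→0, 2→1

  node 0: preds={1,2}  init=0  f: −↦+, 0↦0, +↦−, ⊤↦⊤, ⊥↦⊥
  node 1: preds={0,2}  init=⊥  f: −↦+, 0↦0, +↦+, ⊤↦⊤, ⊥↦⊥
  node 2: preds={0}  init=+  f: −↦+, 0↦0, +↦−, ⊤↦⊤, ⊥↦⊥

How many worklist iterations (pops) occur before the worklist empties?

Iteration log — 5 steps:
  step 1. node 0  ⊔preds=+  new=⊤  old=0  +wl: 
  step 2. node 1  ⊔preds=⊤  new=⊤  old=⊥  +wl: 0
  step 3. node 2  ⊔preds=⊤  new=⊤  old=+  +wl: 1
  step 4. node 0  ⊔preds=⊤  new=⊤  stable
  step 5. node 1  ⊔preds=⊤  new=⊤  stable

Least fixpoint reached:
  node 0: ⊤
  node 1: ⊤
  node 2: ⊤

5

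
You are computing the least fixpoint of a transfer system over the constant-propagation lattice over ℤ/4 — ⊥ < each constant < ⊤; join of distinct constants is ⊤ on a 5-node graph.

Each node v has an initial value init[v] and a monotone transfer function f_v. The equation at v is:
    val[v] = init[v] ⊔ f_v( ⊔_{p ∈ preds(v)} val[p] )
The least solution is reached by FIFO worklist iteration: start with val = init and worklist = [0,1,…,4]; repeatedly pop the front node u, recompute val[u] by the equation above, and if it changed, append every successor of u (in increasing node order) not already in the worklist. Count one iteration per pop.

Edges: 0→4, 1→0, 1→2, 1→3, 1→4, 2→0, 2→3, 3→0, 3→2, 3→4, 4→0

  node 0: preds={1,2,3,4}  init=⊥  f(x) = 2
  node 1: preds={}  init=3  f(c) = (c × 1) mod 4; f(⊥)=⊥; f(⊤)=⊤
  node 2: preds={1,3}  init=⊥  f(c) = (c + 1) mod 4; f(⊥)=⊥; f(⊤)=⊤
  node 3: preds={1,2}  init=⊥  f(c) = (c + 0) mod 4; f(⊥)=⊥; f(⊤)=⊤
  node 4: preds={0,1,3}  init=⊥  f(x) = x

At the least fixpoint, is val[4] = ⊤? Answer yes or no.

Trace (9 dequeues):
  [1] u=0 | in 3 | out 2 | prev ⊥ | push {}
  [2] u=1 | in ⊥ | out 3 | ==
  [3] u=2 | in 3 | out 0 | prev ⊥ | push {0}
  [4] u=3 | in ⊤ | out ⊤ | prev ⊥ | push {2}
  [5] u=4 | in ⊤ | out ⊤ | prev ⊥ | push {}
  [6] u=0 | in ⊤ | out 2 | ==
  [7] u=2 | in ⊤ | out ⊤ | prev 0 | push {0,3}
  [8] u=0 | in ⊤ | out 2 | ==
  [9] u=3 | in ⊤ | out ⊤ | ==

Converged values:
  [0] 2
  [1] 3
  [2] ⊤
  [3] ⊤
  [4] ⊤

yes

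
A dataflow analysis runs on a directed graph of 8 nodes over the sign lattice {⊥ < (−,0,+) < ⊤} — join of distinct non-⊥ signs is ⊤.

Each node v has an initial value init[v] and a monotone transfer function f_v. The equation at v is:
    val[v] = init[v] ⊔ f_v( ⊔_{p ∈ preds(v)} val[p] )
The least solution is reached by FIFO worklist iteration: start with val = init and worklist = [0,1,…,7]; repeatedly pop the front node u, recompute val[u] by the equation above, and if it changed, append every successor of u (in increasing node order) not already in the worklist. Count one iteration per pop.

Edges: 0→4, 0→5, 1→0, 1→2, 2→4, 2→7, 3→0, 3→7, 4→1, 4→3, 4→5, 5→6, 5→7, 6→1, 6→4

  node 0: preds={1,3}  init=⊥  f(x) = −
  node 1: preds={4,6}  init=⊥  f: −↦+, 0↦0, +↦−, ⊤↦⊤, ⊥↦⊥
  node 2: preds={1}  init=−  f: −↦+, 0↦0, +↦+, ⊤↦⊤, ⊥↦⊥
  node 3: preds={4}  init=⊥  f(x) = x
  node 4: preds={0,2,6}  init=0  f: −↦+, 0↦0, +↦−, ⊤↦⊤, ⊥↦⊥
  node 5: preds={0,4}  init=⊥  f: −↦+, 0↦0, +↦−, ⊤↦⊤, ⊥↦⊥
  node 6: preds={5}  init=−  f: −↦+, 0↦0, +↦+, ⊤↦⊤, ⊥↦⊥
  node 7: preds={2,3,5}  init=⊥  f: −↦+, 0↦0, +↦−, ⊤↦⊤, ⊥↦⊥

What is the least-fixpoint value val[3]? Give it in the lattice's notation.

Trace (14 dequeues):
  [1] u=0 | in ⊥ | out − | prev ⊥ | push {}
  [2] u=1 | in ⊤ | out ⊤ | prev ⊥ | push {0}
  [3] u=2 | in ⊤ | out ⊤ | prev − | push {}
  [4] u=3 | in 0 | out 0 | prev ⊥ | push {}
  [5] u=4 | in ⊤ | out ⊤ | prev 0 | push {1,3}
  [6] u=5 | in ⊤ | out ⊤ | prev ⊥ | push {}
  [7] u=6 | in ⊤ | out ⊤ | prev − | push {4}
  [8] u=7 | in ⊤ | out ⊤ | prev ⊥ | push {}
  [9] u=0 | in ⊤ | out − | ==
  [10] u=1 | in ⊤ | out ⊤ | ==
  [11] u=3 | in ⊤ | out ⊤ | prev 0 | push {0,7}
  [12] u=4 | in ⊤ | out ⊤ | ==
  [13] u=0 | in ⊤ | out − | ==
  [14] u=7 | in ⊤ | out ⊤ | ==

Converged values:
  [0] −
  [1] ⊤
  [2] ⊤
  [3] ⊤
  [4] ⊤
  [5] ⊤
  [6] ⊤
  [7] ⊤

⊤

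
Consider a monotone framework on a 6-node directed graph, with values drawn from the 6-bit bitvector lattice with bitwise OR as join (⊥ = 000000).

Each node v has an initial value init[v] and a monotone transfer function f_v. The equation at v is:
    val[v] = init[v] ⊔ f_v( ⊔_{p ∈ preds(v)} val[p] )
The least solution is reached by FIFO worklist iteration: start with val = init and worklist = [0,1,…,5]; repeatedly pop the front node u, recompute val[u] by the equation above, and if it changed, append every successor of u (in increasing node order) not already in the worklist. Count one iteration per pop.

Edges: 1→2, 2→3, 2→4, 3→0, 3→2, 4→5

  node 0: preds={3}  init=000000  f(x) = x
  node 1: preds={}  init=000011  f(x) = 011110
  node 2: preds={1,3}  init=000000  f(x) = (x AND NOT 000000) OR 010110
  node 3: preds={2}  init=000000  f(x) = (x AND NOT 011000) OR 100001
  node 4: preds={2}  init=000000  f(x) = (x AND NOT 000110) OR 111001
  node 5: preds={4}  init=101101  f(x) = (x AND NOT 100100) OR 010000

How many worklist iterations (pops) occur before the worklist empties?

Trace (10 dequeues):
  [1] u=0 | in 000000 | out 000000 | ==
  [2] u=1 | in 000000 | out 011111 | prev 000011 | push {}
  [3] u=2 | in 011111 | out 011111 | prev 000000 | push {}
  [4] u=3 | in 011111 | out 100111 | prev 000000 | push {0,2}
  [5] u=4 | in 011111 | out 111001 | prev 000000 | push {}
  [6] u=5 | in 111001 | out 111101 | prev 101101 | push {}
  [7] u=0 | in 100111 | out 100111 | prev 000000 | push {}
  [8] u=2 | in 111111 | out 111111 | prev 011111 | push {3,4}
  [9] u=3 | in 111111 | out 100111 | ==
  [10] u=4 | in 111111 | out 111001 | ==

Converged values:
  [0] 100111
  [1] 011111
  [2] 111111
  [3] 100111
  [4] 111001
  [5] 111101

10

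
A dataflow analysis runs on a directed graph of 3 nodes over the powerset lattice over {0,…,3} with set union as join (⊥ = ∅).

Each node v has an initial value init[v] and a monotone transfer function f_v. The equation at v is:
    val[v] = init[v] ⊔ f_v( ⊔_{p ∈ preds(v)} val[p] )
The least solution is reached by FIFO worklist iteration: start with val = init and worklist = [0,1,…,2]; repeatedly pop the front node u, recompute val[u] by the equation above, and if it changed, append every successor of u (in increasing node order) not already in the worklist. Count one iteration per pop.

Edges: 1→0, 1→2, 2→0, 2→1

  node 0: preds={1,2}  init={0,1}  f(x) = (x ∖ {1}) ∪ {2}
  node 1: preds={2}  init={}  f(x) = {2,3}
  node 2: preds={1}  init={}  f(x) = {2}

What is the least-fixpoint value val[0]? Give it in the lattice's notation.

{0,1,2,3}

Worklist (5 pops):
  #1 pop 0: in={} → {0,1,2} (was {0,1}); enqueue []
  #2 pop 1: in={} → {2,3} (was {}); enqueue [0]
  #3 pop 2: in={2,3} → {2} (was {}); enqueue [1]
  #4 pop 0: in={2,3} → {0,1,2,3} (was {0,1,2}); enqueue []
  #5 pop 1: in={2} → {2,3} (no change)

Fixpoint:
  val[0] = {0,1,2,3}
  val[1] = {2,3}
  val[2] = {2}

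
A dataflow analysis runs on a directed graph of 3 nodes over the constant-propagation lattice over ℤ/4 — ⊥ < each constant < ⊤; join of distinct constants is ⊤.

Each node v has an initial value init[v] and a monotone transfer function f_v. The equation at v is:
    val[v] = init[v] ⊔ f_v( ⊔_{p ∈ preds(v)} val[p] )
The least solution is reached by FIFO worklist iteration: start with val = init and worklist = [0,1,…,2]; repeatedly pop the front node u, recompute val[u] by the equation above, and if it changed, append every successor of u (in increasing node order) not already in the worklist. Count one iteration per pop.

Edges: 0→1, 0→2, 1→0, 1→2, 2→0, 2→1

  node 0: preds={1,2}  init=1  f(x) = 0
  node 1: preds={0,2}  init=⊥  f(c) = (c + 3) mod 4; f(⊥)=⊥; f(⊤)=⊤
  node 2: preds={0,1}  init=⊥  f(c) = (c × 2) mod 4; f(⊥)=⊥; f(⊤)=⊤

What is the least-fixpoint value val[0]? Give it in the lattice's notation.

Trace (5 dequeues):
  [1] u=0 | in ⊥ | out ⊤ | prev 1 | push {}
  [2] u=1 | in ⊤ | out ⊤ | prev ⊥ | push {0}
  [3] u=2 | in ⊤ | out ⊤ | prev ⊥ | push {1}
  [4] u=0 | in ⊤ | out ⊤ | ==
  [5] u=1 | in ⊤ | out ⊤ | ==

Converged values:
  [0] ⊤
  [1] ⊤
  [2] ⊤

⊤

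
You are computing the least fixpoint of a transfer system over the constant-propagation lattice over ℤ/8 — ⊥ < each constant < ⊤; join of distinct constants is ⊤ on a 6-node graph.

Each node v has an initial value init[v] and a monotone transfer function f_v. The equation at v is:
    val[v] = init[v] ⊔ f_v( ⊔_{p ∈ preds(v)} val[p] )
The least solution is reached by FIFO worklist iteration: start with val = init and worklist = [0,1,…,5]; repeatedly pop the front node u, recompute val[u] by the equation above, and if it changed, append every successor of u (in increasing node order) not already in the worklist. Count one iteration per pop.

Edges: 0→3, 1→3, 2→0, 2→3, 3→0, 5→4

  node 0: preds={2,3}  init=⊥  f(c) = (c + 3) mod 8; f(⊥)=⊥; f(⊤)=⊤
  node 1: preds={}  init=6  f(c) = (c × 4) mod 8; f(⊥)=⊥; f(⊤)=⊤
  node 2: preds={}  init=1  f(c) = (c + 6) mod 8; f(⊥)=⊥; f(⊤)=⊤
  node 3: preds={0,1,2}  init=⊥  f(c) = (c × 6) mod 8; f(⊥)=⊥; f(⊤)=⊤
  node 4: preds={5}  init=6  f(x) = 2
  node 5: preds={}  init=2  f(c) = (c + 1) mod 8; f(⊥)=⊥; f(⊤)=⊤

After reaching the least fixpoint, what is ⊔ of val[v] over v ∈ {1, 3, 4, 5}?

Trace (8 dequeues):
  [1] u=0 | in 1 | out 4 | prev ⊥ | push {}
  [2] u=1 | in ⊥ | out 6 | ==
  [3] u=2 | in ⊥ | out 1 | ==
  [4] u=3 | in ⊤ | out ⊤ | prev ⊥ | push {0}
  [5] u=4 | in 2 | out ⊤ | prev 6 | push {}
  [6] u=5 | in ⊥ | out 2 | ==
  [7] u=0 | in ⊤ | out ⊤ | prev 4 | push {3}
  [8] u=3 | in ⊤ | out ⊤ | ==

Converged values:
  [0] ⊤
  [1] 6
  [2] 1
  [3] ⊤
  [4] ⊤
  [5] 2

⊤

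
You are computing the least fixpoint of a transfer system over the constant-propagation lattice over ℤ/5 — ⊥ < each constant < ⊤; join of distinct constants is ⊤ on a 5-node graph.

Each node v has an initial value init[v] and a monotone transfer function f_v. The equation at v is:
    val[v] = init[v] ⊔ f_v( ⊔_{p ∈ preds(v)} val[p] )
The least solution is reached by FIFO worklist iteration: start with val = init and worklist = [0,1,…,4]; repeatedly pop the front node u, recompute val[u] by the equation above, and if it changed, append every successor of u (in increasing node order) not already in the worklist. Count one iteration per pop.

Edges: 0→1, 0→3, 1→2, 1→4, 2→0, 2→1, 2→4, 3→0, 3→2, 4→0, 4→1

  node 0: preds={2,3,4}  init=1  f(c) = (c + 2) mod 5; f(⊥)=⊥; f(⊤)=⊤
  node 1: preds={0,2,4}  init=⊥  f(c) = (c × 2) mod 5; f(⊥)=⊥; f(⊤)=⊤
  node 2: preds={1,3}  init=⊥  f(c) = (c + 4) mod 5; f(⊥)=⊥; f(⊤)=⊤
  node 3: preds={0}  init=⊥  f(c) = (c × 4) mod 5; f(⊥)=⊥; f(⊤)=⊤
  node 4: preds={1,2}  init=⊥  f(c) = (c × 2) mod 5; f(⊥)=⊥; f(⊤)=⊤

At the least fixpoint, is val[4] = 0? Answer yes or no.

no

Trace (13 dequeues):
  [1] u=0 | in ⊥ | out 1 | ==
  [2] u=1 | in 1 | out 2 | prev ⊥ | push {}
  [3] u=2 | in 2 | out 1 | prev ⊥ | push {0,1}
  [4] u=3 | in 1 | out 4 | prev ⊥ | push {2}
  [5] u=4 | in ⊤ | out ⊤ | prev ⊥ | push {}
  [6] u=0 | in ⊤ | out ⊤ | prev 1 | push {3}
  [7] u=1 | in ⊤ | out ⊤ | prev 2 | push {4}
  [8] u=2 | in ⊤ | out ⊤ | prev 1 | push {0,1}
  [9] u=3 | in ⊤ | out ⊤ | prev 4 | push {2}
  [10] u=4 | in ⊤ | out ⊤ | ==
  [11] u=0 | in ⊤ | out ⊤ | ==
  [12] u=1 | in ⊤ | out ⊤ | ==
  [13] u=2 | in ⊤ | out ⊤ | ==

Converged values:
  [0] ⊤
  [1] ⊤
  [2] ⊤
  [3] ⊤
  [4] ⊤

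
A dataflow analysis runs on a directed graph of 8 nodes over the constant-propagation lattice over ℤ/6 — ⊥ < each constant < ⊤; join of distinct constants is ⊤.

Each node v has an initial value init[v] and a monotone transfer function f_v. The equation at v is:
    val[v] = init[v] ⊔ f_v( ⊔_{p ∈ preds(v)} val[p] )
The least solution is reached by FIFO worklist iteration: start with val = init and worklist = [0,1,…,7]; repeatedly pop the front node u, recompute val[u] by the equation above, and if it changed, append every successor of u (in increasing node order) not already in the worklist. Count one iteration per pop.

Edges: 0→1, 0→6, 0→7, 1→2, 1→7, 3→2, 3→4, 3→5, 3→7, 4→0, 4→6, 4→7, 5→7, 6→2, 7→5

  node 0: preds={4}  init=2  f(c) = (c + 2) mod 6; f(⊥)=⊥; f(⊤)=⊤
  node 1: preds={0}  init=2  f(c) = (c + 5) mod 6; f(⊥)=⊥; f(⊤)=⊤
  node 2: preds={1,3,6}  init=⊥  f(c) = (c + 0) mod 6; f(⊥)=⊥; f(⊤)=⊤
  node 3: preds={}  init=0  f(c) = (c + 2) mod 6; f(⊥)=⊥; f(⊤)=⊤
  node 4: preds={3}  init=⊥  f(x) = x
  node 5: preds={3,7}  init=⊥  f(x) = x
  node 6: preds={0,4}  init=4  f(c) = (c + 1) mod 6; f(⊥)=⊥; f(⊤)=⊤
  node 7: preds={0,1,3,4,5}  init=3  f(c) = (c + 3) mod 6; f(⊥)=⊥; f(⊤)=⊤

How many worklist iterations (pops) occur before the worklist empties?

Iteration log — 11 steps:
  step 1. node 0  ⊔preds=⊥  new=2  stable
  step 2. node 1  ⊔preds=2  new=⊤  old=2  +wl: 
  step 3. node 2  ⊔preds=⊤  new=⊤  old=⊥  +wl: 
  step 4. node 3  ⊔preds=⊥  new=0  stable
  step 5. node 4  ⊔preds=0  new=0  old=⊥  +wl: 0
  step 6. node 5  ⊔preds=⊤  new=⊤  old=⊥  +wl: 
  step 7. node 6  ⊔preds=⊤  new=⊤  old=4  +wl: 2
  step 8. node 7  ⊔preds=⊤  new=⊤  old=3  +wl: 5
  step 9. node 0  ⊔preds=0  new=2  stable
  step 10. node 2  ⊔preds=⊤  new=⊤  stable
  step 11. node 5  ⊔preds=⊤  new=⊤  stable

Least fixpoint reached:
  node 0: 2
  node 1: ⊤
  node 2: ⊤
  node 3: 0
  node 4: 0
  node 5: ⊤
  node 6: ⊤
  node 7: ⊤

11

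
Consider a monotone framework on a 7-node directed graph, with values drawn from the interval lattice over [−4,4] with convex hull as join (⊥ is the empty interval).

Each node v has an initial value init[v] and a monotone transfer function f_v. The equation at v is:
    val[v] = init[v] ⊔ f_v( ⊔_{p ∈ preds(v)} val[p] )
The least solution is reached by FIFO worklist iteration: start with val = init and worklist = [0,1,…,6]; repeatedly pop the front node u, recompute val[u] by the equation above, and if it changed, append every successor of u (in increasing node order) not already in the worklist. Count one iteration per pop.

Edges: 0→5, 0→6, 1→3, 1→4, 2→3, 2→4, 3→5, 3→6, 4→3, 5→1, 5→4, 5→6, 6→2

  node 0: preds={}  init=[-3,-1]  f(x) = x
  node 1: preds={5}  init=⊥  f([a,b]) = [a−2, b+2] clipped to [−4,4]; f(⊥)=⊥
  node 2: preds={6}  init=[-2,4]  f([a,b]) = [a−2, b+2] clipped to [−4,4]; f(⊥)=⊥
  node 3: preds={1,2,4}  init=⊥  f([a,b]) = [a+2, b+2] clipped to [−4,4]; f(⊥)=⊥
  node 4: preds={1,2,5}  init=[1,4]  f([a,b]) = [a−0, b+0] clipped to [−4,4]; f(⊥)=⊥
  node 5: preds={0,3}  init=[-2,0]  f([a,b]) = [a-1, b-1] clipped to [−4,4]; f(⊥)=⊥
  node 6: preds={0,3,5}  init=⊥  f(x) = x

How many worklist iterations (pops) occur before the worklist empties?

Iteration log — 13 steps:
  step 1. node 0  ⊔preds=⊥  new=[-3,-1]  stable
  step 2. node 1  ⊔preds=[-2,0]  new=[-4,2]  old=⊥  +wl: 
  step 3. node 2  ⊔preds=⊥  new=[-2,4]  stable
  step 4. node 3  ⊔preds=[-4,4]  new=[-2,4]  old=⊥  +wl: 
  step 5. node 4  ⊔preds=[-4,4]  new=[-4,4]  old=[1,4]  +wl: 3
  step 6. node 5  ⊔preds=[-3,4]  new=[-4,3]  old=[-2,0]  +wl: 1,4
  step 7. node 6  ⊔preds=[-4,4]  new=[-4,4]  old=⊥  +wl: 2
  step 8. node 3  ⊔preds=[-4,4]  new=[-2,4]  stable
  step 9. node 1  ⊔preds=[-4,3]  new=[-4,4]  old=[-4,2]  +wl: 3
  step 10. node 4  ⊔preds=[-4,4]  new=[-4,4]  stable
  step 11. node 2  ⊔preds=[-4,4]  new=[-4,4]  old=[-2,4]  +wl: 4
  step 12. node 3  ⊔preds=[-4,4]  new=[-2,4]  stable
  step 13. node 4  ⊔preds=[-4,4]  new=[-4,4]  stable

Least fixpoint reached:
  node 0: [-3,-1]
  node 1: [-4,4]
  node 2: [-4,4]
  node 3: [-2,4]
  node 4: [-4,4]
  node 5: [-4,3]
  node 6: [-4,4]

13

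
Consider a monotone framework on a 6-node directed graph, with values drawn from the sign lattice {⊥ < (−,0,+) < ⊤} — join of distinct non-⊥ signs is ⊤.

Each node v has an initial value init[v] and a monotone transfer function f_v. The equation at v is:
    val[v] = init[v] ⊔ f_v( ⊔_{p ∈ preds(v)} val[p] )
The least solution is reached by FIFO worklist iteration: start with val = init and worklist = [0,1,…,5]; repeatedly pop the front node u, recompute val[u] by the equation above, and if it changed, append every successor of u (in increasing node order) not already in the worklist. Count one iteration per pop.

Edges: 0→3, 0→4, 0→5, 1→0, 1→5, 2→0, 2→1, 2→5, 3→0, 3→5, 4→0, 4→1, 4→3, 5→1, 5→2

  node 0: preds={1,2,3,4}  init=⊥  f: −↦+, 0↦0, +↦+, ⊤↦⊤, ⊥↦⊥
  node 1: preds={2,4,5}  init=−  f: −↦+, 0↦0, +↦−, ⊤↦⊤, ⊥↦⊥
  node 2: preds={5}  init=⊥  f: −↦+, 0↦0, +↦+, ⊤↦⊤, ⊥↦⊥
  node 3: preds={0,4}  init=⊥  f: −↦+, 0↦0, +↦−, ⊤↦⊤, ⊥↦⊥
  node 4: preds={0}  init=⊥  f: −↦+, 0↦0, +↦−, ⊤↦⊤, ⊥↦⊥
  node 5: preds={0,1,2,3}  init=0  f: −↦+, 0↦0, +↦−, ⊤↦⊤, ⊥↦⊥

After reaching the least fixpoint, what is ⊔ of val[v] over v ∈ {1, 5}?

Iteration log — 15 steps:
  step 1. node 0  ⊔preds=−  new=+  old=⊥  +wl: 
  step 2. node 1  ⊔preds=0  new=⊤  old=−  +wl: 0
  step 3. node 2  ⊔preds=0  new=0  old=⊥  +wl: 1
  step 4. node 3  ⊔preds=+  new=−  old=⊥  +wl: 
  step 5. node 4  ⊔preds=+  new=−  old=⊥  +wl: 3
  step 6. node 5  ⊔preds=⊤  new=⊤  old=0  +wl: 2
  step 7. node 0  ⊔preds=⊤  new=⊤  old=+  +wl: 4,5
  step 8. node 1  ⊔preds=⊤  new=⊤  stable
  step 9. node 3  ⊔preds=⊤  new=⊤  old=−  +wl: 0
  step 10. node 2  ⊔preds=⊤  new=⊤  old=0  +wl: 1
  step 11. node 4  ⊔preds=⊤  new=⊤  old=−  +wl: 3
  step 12. node 5  ⊔preds=⊤  new=⊤  stable
  step 13. node 0  ⊔preds=⊤  new=⊤  stable
  step 14. node 1  ⊔preds=⊤  new=⊤  stable
  step 15. node 3  ⊔preds=⊤  new=⊤  stable

Least fixpoint reached:
  node 0: ⊤
  node 1: ⊤
  node 2: ⊤
  node 3: ⊤
  node 4: ⊤
  node 5: ⊤

⊤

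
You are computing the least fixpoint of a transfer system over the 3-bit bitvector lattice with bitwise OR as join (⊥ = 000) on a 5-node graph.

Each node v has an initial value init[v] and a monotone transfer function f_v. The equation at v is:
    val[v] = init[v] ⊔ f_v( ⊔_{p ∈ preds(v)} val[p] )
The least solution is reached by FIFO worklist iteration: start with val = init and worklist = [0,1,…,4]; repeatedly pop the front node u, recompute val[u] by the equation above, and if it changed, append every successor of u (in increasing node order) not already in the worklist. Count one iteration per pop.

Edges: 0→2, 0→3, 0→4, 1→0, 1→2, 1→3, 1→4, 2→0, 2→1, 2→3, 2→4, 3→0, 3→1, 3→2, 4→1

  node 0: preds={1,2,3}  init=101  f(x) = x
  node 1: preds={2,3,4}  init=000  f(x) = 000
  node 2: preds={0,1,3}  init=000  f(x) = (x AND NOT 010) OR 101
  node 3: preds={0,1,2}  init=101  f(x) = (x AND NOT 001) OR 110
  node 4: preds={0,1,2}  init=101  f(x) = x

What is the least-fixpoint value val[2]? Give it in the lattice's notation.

Trace (11 dequeues):
  [1] u=0 | in 101 | out 101 | ==
  [2] u=1 | in 101 | out 000 | ==
  [3] u=2 | in 101 | out 101 | prev 000 | push {0,1}
  [4] u=3 | in 101 | out 111 | prev 101 | push {2}
  [5] u=4 | in 101 | out 101 | ==
  [6] u=0 | in 111 | out 111 | prev 101 | push {3,4}
  [7] u=1 | in 111 | out 000 | ==
  [8] u=2 | in 111 | out 101 | ==
  [9] u=3 | in 111 | out 111 | ==
  [10] u=4 | in 111 | out 111 | prev 101 | push {1}
  [11] u=1 | in 111 | out 000 | ==

Converged values:
  [0] 111
  [1] 000
  [2] 101
  [3] 111
  [4] 111

101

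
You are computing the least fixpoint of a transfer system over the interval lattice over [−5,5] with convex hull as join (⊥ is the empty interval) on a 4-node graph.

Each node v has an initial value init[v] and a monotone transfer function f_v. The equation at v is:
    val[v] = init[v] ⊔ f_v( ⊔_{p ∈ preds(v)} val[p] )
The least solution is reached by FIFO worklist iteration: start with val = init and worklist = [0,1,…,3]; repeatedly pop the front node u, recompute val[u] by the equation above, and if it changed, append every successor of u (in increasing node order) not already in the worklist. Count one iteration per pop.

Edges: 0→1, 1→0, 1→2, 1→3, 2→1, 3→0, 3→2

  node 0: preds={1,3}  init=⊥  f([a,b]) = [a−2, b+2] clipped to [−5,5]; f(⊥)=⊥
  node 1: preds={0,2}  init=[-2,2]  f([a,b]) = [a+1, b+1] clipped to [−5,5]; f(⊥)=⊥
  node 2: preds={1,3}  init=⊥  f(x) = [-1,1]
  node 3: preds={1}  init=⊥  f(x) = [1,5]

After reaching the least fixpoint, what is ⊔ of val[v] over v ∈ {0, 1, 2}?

Worklist (9 pops):
  #1 pop 0: in=[-2,2] → [-4,4] (was ⊥); enqueue []
  #2 pop 1: in=[-4,4] → [-3,5] (was [-2,2]); enqueue [0]
  #3 pop 2: in=[-3,5] → [-1,1] (was ⊥); enqueue [1]
  #4 pop 3: in=[-3,5] → [1,5] (was ⊥); enqueue [2]
  #5 pop 0: in=[-3,5] → [-5,5] (was [-4,4]); enqueue []
  #6 pop 1: in=[-5,5] → [-4,5] (was [-3,5]); enqueue [0,3]
  #7 pop 2: in=[-4,5] → [-1,1] (no change)
  #8 pop 0: in=[-4,5] → [-5,5] (no change)
  #9 pop 3: in=[-4,5] → [1,5] (no change)

Fixpoint:
  val[0] = [-5,5]
  val[1] = [-4,5]
  val[2] = [-1,1]
  val[3] = [1,5]

[-5,5]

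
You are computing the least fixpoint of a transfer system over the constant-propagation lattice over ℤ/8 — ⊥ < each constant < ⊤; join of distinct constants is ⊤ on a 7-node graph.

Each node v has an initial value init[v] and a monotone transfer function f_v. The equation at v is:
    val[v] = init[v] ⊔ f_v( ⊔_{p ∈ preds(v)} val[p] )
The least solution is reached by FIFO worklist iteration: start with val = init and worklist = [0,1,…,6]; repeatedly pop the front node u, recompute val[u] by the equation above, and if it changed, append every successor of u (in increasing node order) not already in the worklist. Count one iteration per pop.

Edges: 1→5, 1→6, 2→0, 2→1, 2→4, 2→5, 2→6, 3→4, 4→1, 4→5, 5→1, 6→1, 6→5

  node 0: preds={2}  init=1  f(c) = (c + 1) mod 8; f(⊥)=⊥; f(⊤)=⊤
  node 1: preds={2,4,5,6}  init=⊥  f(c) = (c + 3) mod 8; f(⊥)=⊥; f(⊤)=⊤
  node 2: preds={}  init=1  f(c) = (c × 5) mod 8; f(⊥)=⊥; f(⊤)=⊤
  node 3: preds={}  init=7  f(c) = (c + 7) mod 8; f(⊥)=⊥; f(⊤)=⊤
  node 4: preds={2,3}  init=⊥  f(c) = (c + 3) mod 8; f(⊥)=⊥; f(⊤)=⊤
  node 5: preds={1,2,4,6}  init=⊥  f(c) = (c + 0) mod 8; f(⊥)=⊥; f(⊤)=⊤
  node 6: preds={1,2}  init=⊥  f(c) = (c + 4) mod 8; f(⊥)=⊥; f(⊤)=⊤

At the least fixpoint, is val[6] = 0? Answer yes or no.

Worklist (10 pops):
  #1 pop 0: in=1 → ⊤ (was 1); enqueue []
  #2 pop 1: in=1 → 4 (was ⊥); enqueue []
  #3 pop 2: in=⊥ → 1 (no change)
  #4 pop 3: in=⊥ → 7 (no change)
  #5 pop 4: in=⊤ → ⊤ (was ⊥); enqueue [1]
  #6 pop 5: in=⊤ → ⊤ (was ⊥); enqueue []
  #7 pop 6: in=⊤ → ⊤ (was ⊥); enqueue [5]
  #8 pop 1: in=⊤ → ⊤ (was 4); enqueue [6]
  #9 pop 5: in=⊤ → ⊤ (no change)
  #10 pop 6: in=⊤ → ⊤ (no change)

Fixpoint:
  val[0] = ⊤
  val[1] = ⊤
  val[2] = 1
  val[3] = 7
  val[4] = ⊤
  val[5] = ⊤
  val[6] = ⊤

no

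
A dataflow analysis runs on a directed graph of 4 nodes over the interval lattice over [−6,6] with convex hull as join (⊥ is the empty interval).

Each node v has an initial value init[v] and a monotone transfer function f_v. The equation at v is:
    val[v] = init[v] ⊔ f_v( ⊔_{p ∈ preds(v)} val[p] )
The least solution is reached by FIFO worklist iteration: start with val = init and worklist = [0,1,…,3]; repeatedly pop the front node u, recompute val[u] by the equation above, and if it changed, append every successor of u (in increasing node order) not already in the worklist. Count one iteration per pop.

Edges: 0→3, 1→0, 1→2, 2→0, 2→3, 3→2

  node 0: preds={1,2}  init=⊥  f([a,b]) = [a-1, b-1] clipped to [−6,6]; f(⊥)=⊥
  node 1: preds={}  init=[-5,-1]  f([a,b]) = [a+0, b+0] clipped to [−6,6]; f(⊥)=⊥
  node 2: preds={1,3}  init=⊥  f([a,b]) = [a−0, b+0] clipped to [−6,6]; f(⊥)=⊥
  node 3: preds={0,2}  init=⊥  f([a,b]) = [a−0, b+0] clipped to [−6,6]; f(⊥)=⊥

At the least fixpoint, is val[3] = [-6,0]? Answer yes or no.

Trace (8 dequeues):
  [1] u=0 | in [-5,-1] | out [-6,-2] | prev ⊥ | push {}
  [2] u=1 | in ⊥ | out [-5,-1] | ==
  [3] u=2 | in [-5,-1] | out [-5,-1] | prev ⊥ | push {0}
  [4] u=3 | in [-6,-1] | out [-6,-1] | prev ⊥ | push {2}
  [5] u=0 | in [-5,-1] | out [-6,-2] | ==
  [6] u=2 | in [-6,-1] | out [-6,-1] | prev [-5,-1] | push {0,3}
  [7] u=0 | in [-6,-1] | out [-6,-2] | ==
  [8] u=3 | in [-6,-1] | out [-6,-1] | ==

Converged values:
  [0] [-6,-2]
  [1] [-5,-1]
  [2] [-6,-1]
  [3] [-6,-1]

no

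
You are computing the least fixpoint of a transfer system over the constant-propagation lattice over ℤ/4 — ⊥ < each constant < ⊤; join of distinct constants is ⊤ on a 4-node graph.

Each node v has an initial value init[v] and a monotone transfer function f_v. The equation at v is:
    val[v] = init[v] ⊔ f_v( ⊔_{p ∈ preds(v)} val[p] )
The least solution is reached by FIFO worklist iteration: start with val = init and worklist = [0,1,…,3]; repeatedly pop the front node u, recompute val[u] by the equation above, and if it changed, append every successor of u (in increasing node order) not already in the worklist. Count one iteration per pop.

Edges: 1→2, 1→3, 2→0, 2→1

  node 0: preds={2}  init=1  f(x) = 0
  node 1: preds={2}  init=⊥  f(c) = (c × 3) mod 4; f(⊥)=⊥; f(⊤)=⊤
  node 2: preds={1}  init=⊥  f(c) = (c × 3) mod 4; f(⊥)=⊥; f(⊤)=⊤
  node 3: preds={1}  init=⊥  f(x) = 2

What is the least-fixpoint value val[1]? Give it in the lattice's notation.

⊥

Trace (4 dequeues):
  [1] u=0 | in ⊥ | out ⊤ | prev 1 | push {}
  [2] u=1 | in ⊥ | out ⊥ | ==
  [3] u=2 | in ⊥ | out ⊥ | ==
  [4] u=3 | in ⊥ | out 2 | prev ⊥ | push {}

Converged values:
  [0] ⊤
  [1] ⊥
  [2] ⊥
  [3] 2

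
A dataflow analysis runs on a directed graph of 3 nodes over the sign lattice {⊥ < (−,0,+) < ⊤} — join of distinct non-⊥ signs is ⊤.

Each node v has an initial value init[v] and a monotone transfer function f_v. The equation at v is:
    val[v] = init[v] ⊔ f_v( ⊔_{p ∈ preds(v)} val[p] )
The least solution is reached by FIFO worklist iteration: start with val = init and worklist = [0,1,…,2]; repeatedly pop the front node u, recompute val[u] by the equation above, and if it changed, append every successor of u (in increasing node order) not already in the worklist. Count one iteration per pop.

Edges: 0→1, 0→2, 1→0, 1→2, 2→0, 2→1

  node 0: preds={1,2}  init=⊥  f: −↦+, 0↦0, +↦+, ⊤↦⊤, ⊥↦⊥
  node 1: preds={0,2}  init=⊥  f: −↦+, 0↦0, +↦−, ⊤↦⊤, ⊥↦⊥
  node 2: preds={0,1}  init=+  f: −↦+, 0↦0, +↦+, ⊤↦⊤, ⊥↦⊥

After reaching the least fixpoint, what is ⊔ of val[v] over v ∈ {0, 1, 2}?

⊤

Worklist (7 pops):
  #1 pop 0: in=+ → + (was ⊥); enqueue []
  #2 pop 1: in=+ → − (was ⊥); enqueue [0]
  #3 pop 2: in=⊤ → ⊤ (was +); enqueue [1]
  #4 pop 0: in=⊤ → ⊤ (was +); enqueue [2]
  #5 pop 1: in=⊤ → ⊤ (was −); enqueue [0]
  #6 pop 2: in=⊤ → ⊤ (no change)
  #7 pop 0: in=⊤ → ⊤ (no change)

Fixpoint:
  val[0] = ⊤
  val[1] = ⊤
  val[2] = ⊤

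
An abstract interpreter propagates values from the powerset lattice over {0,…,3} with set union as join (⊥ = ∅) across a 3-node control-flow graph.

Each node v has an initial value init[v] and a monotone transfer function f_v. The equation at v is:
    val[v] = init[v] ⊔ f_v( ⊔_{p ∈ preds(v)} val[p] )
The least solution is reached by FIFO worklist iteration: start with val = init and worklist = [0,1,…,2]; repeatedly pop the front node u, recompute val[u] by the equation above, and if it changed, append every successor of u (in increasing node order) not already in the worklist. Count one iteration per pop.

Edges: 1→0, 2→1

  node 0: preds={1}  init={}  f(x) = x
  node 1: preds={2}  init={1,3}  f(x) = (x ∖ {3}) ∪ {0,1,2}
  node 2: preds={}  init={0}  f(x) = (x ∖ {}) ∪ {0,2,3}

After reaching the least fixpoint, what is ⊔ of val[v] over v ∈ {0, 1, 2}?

{0,1,2,3}

Worklist (5 pops):
  #1 pop 0: in={1,3} → {1,3} (was {}); enqueue []
  #2 pop 1: in={0} → {0,1,2,3} (was {1,3}); enqueue [0]
  #3 pop 2: in={} → {0,2,3} (was {0}); enqueue [1]
  #4 pop 0: in={0,1,2,3} → {0,1,2,3} (was {1,3}); enqueue []
  #5 pop 1: in={0,2,3} → {0,1,2,3} (no change)

Fixpoint:
  val[0] = {0,1,2,3}
  val[1] = {0,1,2,3}
  val[2] = {0,2,3}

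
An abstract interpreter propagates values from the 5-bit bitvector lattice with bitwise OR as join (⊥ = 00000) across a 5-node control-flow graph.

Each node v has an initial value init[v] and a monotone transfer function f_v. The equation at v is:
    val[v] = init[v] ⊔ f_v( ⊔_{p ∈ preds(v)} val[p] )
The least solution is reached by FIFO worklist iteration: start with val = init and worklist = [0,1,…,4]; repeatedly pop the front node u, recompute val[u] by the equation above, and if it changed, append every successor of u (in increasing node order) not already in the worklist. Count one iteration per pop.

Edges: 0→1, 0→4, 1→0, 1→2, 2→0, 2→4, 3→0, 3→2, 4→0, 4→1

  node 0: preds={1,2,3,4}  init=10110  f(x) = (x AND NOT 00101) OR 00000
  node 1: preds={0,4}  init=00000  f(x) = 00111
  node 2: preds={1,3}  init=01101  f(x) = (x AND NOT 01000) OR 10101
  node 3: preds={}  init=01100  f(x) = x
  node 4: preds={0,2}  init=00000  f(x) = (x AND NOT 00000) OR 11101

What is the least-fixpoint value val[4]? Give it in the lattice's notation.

Trace (7 dequeues):
  [1] u=0 | in 01101 | out 11110 | prev 10110 | push {}
  [2] u=1 | in 11110 | out 00111 | prev 00000 | push {0}
  [3] u=2 | in 01111 | out 11111 | prev 01101 | push {}
  [4] u=3 | in 00000 | out 01100 | ==
  [5] u=4 | in 11111 | out 11111 | prev 00000 | push {1}
  [6] u=0 | in 11111 | out 11110 | ==
  [7] u=1 | in 11111 | out 00111 | ==

Converged values:
  [0] 11110
  [1] 00111
  [2] 11111
  [3] 01100
  [4] 11111

11111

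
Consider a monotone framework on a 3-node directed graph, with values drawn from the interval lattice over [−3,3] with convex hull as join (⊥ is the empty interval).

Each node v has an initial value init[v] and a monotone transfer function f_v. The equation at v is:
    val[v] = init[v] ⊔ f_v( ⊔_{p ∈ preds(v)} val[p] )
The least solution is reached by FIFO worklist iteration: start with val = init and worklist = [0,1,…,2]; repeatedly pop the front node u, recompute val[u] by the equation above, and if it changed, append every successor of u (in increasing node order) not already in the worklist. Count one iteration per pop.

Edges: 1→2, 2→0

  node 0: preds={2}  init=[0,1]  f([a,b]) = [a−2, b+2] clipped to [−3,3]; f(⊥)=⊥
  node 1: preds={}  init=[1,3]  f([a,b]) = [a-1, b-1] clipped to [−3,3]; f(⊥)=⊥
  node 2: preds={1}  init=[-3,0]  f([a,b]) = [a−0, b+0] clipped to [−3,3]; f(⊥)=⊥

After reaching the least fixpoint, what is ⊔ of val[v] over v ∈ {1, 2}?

Iteration log — 4 steps:
  step 1. node 0  ⊔preds=[-3,0]  new=[-3,2]  old=[0,1]  +wl: 
  step 2. node 1  ⊔preds=⊥  new=[1,3]  stable
  step 3. node 2  ⊔preds=[1,3]  new=[-3,3]  old=[-3,0]  +wl: 0
  step 4. node 0  ⊔preds=[-3,3]  new=[-3,3]  old=[-3,2]  +wl: 

Least fixpoint reached:
  node 0: [-3,3]
  node 1: [1,3]
  node 2: [-3,3]

[-3,3]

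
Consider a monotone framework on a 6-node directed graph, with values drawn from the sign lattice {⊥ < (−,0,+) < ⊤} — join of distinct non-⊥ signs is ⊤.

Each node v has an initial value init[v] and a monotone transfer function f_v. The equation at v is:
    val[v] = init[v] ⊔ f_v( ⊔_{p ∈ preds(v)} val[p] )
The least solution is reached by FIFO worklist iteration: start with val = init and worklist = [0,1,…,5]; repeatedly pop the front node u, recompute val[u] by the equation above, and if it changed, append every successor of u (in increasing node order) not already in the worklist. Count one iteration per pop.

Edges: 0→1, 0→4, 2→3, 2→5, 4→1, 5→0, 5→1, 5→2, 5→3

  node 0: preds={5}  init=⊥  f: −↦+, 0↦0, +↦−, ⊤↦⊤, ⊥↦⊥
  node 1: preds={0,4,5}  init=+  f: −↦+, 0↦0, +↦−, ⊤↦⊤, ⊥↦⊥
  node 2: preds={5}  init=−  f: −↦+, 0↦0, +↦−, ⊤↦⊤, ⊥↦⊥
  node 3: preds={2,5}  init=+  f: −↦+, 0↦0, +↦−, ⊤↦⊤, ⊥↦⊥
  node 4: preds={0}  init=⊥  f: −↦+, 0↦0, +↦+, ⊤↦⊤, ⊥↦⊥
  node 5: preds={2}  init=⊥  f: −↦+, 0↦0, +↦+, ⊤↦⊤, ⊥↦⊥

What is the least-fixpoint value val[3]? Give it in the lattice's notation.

Iteration log — 12 steps:
  step 1. node 0  ⊔preds=⊥  new=⊥  stable
  step 2. node 1  ⊔preds=⊥  new=+  stable
  step 3. node 2  ⊔preds=⊥  new=−  stable
  step 4. node 3  ⊔preds=−  new=+  stable
  step 5. node 4  ⊔preds=⊥  new=⊥  stable
  step 6. node 5  ⊔preds=−  new=+  old=⊥  +wl: 0,1,2,3
  step 7. node 0  ⊔preds=+  new=−  old=⊥  +wl: 4
  step 8. node 1  ⊔preds=⊤  new=⊤  old=+  +wl: 
  step 9. node 2  ⊔preds=+  new=−  stable
  step 10. node 3  ⊔preds=⊤  new=⊤  old=+  +wl: 
  step 11. node 4  ⊔preds=−  new=+  old=⊥  +wl: 1
  step 12. node 1  ⊔preds=⊤  new=⊤  stable

Least fixpoint reached:
  node 0: −
  node 1: ⊤
  node 2: −
  node 3: ⊤
  node 4: +
  node 5: +

⊤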